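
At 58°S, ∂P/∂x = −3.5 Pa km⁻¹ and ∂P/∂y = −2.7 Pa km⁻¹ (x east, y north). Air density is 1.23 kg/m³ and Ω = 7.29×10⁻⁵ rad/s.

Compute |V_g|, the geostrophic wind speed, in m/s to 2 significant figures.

29 m/s

Coriolis parameter at 58°S:
f = 2Ω sin φ = 2 × 7.29×10⁻⁵ × sin 58° = 1.24×10⁻⁴ s⁻¹
In the Southern Hemisphere f is negative: f = −1.24×10⁻⁴ s⁻¹.
Component geostrophic relations (x east, y north):
u_g = −(1/(fρ)) ∂P/∂y,  v_g = (1/(fρ)) ∂P/∂x
u_g = −(−2.7×10⁻³)/(−1.24×10⁻⁴ × 1.23) = −17.8 m/s;  v_g = (−3.5×10⁻³)/(−1.24×10⁻⁴ × 1.23) = 23.0 m/s
|V_g| = √(u_g² + v_g²) = 29.1 m/s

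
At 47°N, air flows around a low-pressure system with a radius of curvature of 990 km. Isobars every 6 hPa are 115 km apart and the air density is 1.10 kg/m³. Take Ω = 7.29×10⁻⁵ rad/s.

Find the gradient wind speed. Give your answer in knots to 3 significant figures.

65.5 knots

Coriolis parameter at 47°N:
f = 2Ω sin φ = 2 × 7.29×10⁻⁵ × sin 47° = 1.07×10⁻⁴ s⁻¹
Pressure gradient: |∂P/∂n| = 600 Pa / 115000 m = 5.22×10⁻³ Pa/m
Geostrophic speed: V_g = |∂P/∂n|/(fρ) = 5.22×10⁻³/(1.07×10⁻⁴ × 1.10) = 44.5 m/s
Around a low, centrifugal force acts outward with Coriolis, so pressure-gradient force balances both:
(1/ρ)|∂P/∂n| = fV + V²/R  →  V² + fR·V − fR·V_g = 0
With fR = 1.07×10⁻⁴ × 990×10³ m = 106 m/s:
V = [−fR + √((fR)² + 4 fR V_g)]/2 = [−106 + √(106² + 4×106×44.5)]/2 = 33.7 m/s
Subgeostrophic (V < V_g = 44.5 m/s), as expected around a low.
Converting: 33.7 m/s × 1.944 = 65.5 knots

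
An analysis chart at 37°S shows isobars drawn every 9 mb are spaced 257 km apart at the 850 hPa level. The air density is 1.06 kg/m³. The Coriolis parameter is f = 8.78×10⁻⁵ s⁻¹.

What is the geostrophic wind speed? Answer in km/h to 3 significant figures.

135 km/h

Pressure gradient: |∂P/∂n| = 900 Pa / 257000 m = 3.50×10⁻³ Pa/m
Geostrophic balance (pressure-gradient force = Coriolis force):
V_g = (1/(fρ)) |∂P/∂n| = 3.50×10⁻³ / (8.78×10⁻⁵ × 1.06) = 37.6 m/s
Converting: 37.6 m/s × 3.6 = 135 km/h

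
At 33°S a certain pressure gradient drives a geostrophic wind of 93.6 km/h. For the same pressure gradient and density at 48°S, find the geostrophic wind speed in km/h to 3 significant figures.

With the same pressure gradient and density, V_g ∝ 1/f ∝ 1/sin φ.
V₂ = V₁ · sin φ₁ / sin φ₂ = 93.6 × sin 33° / sin 48°
V₂ = 93.6 × 0.5446/0.7431 = 68.6 km/h

68.6 km/h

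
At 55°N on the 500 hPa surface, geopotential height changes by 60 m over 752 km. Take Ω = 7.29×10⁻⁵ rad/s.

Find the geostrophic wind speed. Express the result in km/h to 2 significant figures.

24 km/h

Coriolis parameter at 55°N:
f = 2Ω sin φ = 2 × 7.29×10⁻⁵ × sin 55° = 1.19×10⁻⁴ s⁻¹
Height gradient: |∂Z/∂n| = 60 m / 752000 m = 7.98×10⁻⁵
On a pressure surface, geostrophic balance gives V_g = (g/f)|∂Z/∂n|:
V_g = 9.81 × 7.98×10⁻⁵ / 1.19×10⁻⁴ = 6.55 m/s
Converting: 6.55 m/s × 3.6 = 24 km/h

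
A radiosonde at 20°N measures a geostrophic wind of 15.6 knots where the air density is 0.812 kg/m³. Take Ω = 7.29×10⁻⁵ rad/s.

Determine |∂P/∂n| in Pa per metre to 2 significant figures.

Coriolis parameter at 20°N:
f = 2Ω sin φ = 2 × 7.29×10⁻⁵ × sin 20° = 4.99×10⁻⁵ s⁻¹
Wind speed in SI: 15.6 knots = 8.03 m/s
Geostrophic balance rearranged: |∂P/∂n| = f ρ V_g
|∂P/∂n| = 4.99×10⁻⁵ × 0.812 × 8.03 = 3.25×10⁻⁴ Pa/m

3.2×10⁻⁴ Pa/m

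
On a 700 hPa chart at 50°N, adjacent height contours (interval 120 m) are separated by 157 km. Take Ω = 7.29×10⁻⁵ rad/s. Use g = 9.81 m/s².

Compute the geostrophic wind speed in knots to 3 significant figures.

130 knots

Coriolis parameter at 50°N:
f = 2Ω sin φ = 2 × 7.29×10⁻⁵ × sin 50° = 1.12×10⁻⁴ s⁻¹
Height gradient: |∂Z/∂n| = 120 m / 157000 m = 7.64×10⁻⁴
On a pressure surface, geostrophic balance gives V_g = (g/f)|∂Z/∂n|:
V_g = 9.81 × 7.64×10⁻⁴ / 1.12×10⁻⁴ = 67.1 m/s
Converting: 67.1 m/s × 1.944 = 130 knots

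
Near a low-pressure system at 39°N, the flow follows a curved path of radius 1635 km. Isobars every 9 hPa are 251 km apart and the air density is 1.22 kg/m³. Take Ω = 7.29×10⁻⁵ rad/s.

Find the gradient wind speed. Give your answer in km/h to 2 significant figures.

Coriolis parameter at 39°N:
f = 2Ω sin φ = 2 × 7.29×10⁻⁵ × sin 39° = 9.18×10⁻⁵ s⁻¹
Pressure gradient: |∂P/∂n| = 900 Pa / 251000 m = 3.59×10⁻³ Pa/m
Geostrophic speed: V_g = |∂P/∂n|/(fρ) = 3.59×10⁻³/(9.18×10⁻⁵ × 1.22) = 32.0 m/s
Around a low, centrifugal force acts outward with Coriolis, so pressure-gradient force balances both:
(1/ρ)|∂P/∂n| = fV + V²/R  →  V² + fR·V − fR·V_g = 0
With fR = 9.18×10⁻⁵ × 1635×10³ m = 150 m/s:
V = [−fR + √((fR)² + 4 fR V_g)]/2 = [−150 + √(150² + 4×150×32)]/2 = 27.1 m/s
Subgeostrophic (V < V_g = 32 m/s), as expected around a low.
Converting: 27.1 m/s × 3.6 = 98 km/h

98 km/h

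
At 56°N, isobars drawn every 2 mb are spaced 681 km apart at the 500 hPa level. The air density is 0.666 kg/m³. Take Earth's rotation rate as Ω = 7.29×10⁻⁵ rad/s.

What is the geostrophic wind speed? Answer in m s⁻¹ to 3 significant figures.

3.65 m s⁻¹

Coriolis parameter at 56°N:
f = 2Ω sin φ = 2 × 7.29×10⁻⁵ × sin 56° = 1.21×10⁻⁴ s⁻¹
Pressure gradient: |∂P/∂n| = 200 Pa / 681000 m = 2.94×10⁻⁴ Pa/m
Geostrophic balance (pressure-gradient force = Coriolis force):
V_g = (1/(fρ)) |∂P/∂n| = 2.94×10⁻⁴ / (1.21×10⁻⁴ × 0.666) = 3.65 m/s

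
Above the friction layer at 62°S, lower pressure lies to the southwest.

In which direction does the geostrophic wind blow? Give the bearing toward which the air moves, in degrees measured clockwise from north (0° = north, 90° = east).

The pressure-gradient force points toward the southwest (bearing 225°).
Geostrophic balance: in the Southern Hemisphere the Coriolis force deflects motion to the left, so the geostrophic wind blows 90° to the left of the pressure-gradient force (low pressure on the right).
Rotating 225° by 90° counterclockwise gives 135° — the wind blows toward the southeast.

135°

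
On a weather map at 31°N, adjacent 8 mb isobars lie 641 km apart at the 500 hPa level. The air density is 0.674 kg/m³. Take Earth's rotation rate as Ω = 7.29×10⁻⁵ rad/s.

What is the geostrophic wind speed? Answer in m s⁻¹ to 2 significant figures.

25 m s⁻¹

Coriolis parameter at 31°N:
f = 2Ω sin φ = 2 × 7.29×10⁻⁵ × sin 31° = 7.51×10⁻⁵ s⁻¹
Pressure gradient: |∂P/∂n| = 800 Pa / 641000 m = 1.25×10⁻³ Pa/m
Geostrophic balance (pressure-gradient force = Coriolis force):
V_g = (1/(fρ)) |∂P/∂n| = 1.25×10⁻³ / (7.51×10⁻⁵ × 0.674) = 24.7 m/s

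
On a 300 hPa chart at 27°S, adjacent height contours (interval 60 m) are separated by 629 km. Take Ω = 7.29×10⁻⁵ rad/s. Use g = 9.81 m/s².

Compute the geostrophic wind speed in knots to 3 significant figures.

Coriolis parameter at 27°S:
f = 2Ω sin φ = 2 × 7.29×10⁻⁵ × sin 27° = 6.62×10⁻⁵ s⁻¹
Height gradient: |∂Z/∂n| = 60 m / 629000 m = 9.54×10⁻⁵
On a pressure surface, geostrophic balance gives V_g = (g/f)|∂Z/∂n|:
V_g = 9.81 × 9.54×10⁻⁵ / 6.62×10⁻⁵ = 14.1 m/s
Converting: 14.1 m/s × 1.944 = 27.5 knots

27.5 knots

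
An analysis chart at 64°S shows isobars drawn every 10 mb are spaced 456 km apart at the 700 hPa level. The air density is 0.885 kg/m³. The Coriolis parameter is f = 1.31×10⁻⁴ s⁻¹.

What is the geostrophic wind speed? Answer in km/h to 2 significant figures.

68 km/h

Pressure gradient: |∂P/∂n| = 1000 Pa / 456000 m = 2.19×10⁻³ Pa/m
Geostrophic balance (pressure-gradient force = Coriolis force):
V_g = (1/(fρ)) |∂P/∂n| = 2.19×10⁻³ / (1.31×10⁻⁴ × 0.885) = 18.9 m/s
Converting: 18.9 m/s × 3.6 = 68 km/h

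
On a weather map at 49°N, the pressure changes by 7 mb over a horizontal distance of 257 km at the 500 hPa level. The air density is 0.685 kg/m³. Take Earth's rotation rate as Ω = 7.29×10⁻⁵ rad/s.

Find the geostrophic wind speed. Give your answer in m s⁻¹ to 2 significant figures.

36 m s⁻¹

Coriolis parameter at 49°N:
f = 2Ω sin φ = 2 × 7.29×10⁻⁵ × sin 49° = 1.10×10⁻⁴ s⁻¹
Pressure gradient: |∂P/∂n| = 700 Pa / 257000 m = 2.72×10⁻³ Pa/m
Geostrophic balance (pressure-gradient force = Coriolis force):
V_g = (1/(fρ)) |∂P/∂n| = 2.72×10⁻³ / (1.10×10⁻⁴ × 0.685) = 36.1 m/s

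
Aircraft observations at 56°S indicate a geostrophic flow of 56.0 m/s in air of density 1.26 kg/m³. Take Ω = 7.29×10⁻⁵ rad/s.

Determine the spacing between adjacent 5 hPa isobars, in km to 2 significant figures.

Coriolis parameter at 56°S:
f = 2Ω sin φ = 2 × 7.29×10⁻⁵ × sin 56° = 1.21×10⁻⁴ s⁻¹
Geostrophic balance rearranged: |∂P/∂n| = f ρ V_g
|∂P/∂n| = 1.21×10⁻⁴ × 1.26 × 56.0 = 8.53×10⁻³ Pa/m
Isobar spacing: Δn = ΔP/|∂P/∂n| = 500 Pa / 8.53×10⁻³ Pa/m = 58625 m ≈ 59 km

59 km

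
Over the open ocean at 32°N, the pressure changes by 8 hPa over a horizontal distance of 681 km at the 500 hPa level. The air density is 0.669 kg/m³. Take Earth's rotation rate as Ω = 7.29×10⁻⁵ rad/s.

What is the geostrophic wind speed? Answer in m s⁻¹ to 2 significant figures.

23 m s⁻¹

Coriolis parameter at 32°N:
f = 2Ω sin φ = 2 × 7.29×10⁻⁵ × sin 32° = 7.73×10⁻⁵ s⁻¹
Pressure gradient: |∂P/∂n| = 800 Pa / 681000 m = 1.17×10⁻³ Pa/m
Geostrophic balance (pressure-gradient force = Coriolis force):
V_g = (1/(fρ)) |∂P/∂n| = 1.17×10⁻³ / (7.73×10⁻⁵ × 0.669) = 22.7 m/s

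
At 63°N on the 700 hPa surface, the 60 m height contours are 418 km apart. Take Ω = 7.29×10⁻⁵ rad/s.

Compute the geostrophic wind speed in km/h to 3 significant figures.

39.0 km/h

Coriolis parameter at 63°N:
f = 2Ω sin φ = 2 × 7.29×10⁻⁵ × sin 63° = 1.30×10⁻⁴ s⁻¹
Height gradient: |∂Z/∂n| = 60 m / 418000 m = 1.44×10⁻⁴
On a pressure surface, geostrophic balance gives V_g = (g/f)|∂Z/∂n|:
V_g = 9.81 × 1.44×10⁻⁴ / 1.30×10⁻⁴ = 10.8 m/s
Converting: 10.8 m/s × 3.6 = 39.0 km/h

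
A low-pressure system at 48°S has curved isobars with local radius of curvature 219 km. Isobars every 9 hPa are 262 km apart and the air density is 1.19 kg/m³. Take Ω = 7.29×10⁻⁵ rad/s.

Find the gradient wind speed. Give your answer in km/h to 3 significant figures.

Coriolis parameter at 48°S:
f = 2Ω sin φ = 2 × 7.29×10⁻⁵ × sin 48° = 1.08×10⁻⁴ s⁻¹
Pressure gradient: |∂P/∂n| = 900 Pa / 262000 m = 3.44×10⁻³ Pa/m
Geostrophic speed: V_g = |∂P/∂n|/(fρ) = 3.44×10⁻³/(1.08×10⁻⁴ × 1.19) = 26.6 m/s
Around a low, centrifugal force acts outward with Coriolis, so pressure-gradient force balances both:
(1/ρ)|∂P/∂n| = fV + V²/R  →  V² + fR·V − fR·V_g = 0
With fR = 1.08×10⁻⁴ × 219×10³ m = 23.7 m/s:
V = [−fR + √((fR)² + 4 fR V_g)]/2 = [−23.7 + √(23.7² + 4×23.7×26.6)]/2 = 15.9 m/s
Subgeostrophic (V < V_g = 26.6 m/s), as expected around a low.
Converting: 15.9 m/s × 3.6 = 57.4 km/h

57.4 km/h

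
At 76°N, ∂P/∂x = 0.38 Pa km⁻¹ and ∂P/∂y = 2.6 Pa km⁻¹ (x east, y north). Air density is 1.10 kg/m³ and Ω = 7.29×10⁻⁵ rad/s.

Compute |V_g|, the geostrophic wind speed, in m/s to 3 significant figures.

16.9 m/s

Coriolis parameter at 76°N:
f = 2Ω sin φ = 2 × 7.29×10⁻⁵ × sin 76° = 1.41×10⁻⁴ s⁻¹
Component geostrophic relations (x east, y north):
u_g = −(1/(fρ)) ∂P/∂y,  v_g = (1/(fρ)) ∂P/∂x
u_g = −(2.6×10⁻³)/(1.41×10⁻⁴ × 1.10) = −16.7 m/s;  v_g = (0.38×10⁻³)/(1.41×10⁻⁴ × 1.10) = 2.44 m/s
|V_g| = √(u_g² + v_g²) = 16.9 m/s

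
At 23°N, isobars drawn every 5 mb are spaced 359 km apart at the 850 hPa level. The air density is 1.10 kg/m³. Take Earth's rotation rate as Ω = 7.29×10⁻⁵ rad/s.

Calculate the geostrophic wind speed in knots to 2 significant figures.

43 knots

Coriolis parameter at 23°N:
f = 2Ω sin φ = 2 × 7.29×10⁻⁵ × sin 23° = 5.70×10⁻⁵ s⁻¹
Pressure gradient: |∂P/∂n| = 500 Pa / 359000 m = 1.39×10⁻³ Pa/m
Geostrophic balance (pressure-gradient force = Coriolis force):
V_g = (1/(fρ)) |∂P/∂n| = 1.39×10⁻³ / (5.70×10⁻⁵ × 1.10) = 22.2 m/s
Converting: 22.2 m/s × 1.944 = 43 knots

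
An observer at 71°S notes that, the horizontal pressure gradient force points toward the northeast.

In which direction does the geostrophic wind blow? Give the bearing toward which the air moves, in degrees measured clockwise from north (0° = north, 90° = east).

The pressure-gradient force points toward the northeast (bearing 045°).
Geostrophic balance: in the Southern Hemisphere the Coriolis force deflects motion to the left, so the geostrophic wind blows 90° to the left of the pressure-gradient force (low pressure on the right).
Rotating 045° by 90° counterclockwise gives 315° — the wind blows toward the northwest.

315°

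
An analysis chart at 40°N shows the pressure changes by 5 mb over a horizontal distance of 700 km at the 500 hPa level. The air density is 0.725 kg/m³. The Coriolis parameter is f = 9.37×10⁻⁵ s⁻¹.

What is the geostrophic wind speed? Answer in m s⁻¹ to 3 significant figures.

Pressure gradient: |∂P/∂n| = 500 Pa / 700000 m = 7.14×10⁻⁴ Pa/m
Geostrophic balance (pressure-gradient force = Coriolis force):
V_g = (1/(fρ)) |∂P/∂n| = 7.14×10⁻⁴ / (9.37×10⁻⁵ × 0.725) = 10.5 m/s

10.5 m s⁻¹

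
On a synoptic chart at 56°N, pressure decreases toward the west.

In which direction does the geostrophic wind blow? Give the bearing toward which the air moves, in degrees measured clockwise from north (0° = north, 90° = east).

The pressure-gradient force points toward the west (bearing 270°).
Geostrophic balance: in the Northern Hemisphere the Coriolis force deflects motion to the right, so the geostrophic wind blows 90° to the right of the pressure-gradient force (low pressure on the left).
Rotating 270° by 90° clockwise gives 000° — the wind blows toward the north.

000°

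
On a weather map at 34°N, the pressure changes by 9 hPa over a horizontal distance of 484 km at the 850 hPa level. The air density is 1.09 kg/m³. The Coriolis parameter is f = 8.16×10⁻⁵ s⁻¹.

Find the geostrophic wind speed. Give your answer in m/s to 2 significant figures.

21 m/s

Pressure gradient: |∂P/∂n| = 900 Pa / 484000 m = 1.86×10⁻³ Pa/m
Geostrophic balance (pressure-gradient force = Coriolis force):
V_g = (1/(fρ)) |∂P/∂n| = 1.86×10⁻³ / (8.16×10⁻⁵ × 1.09) = 20.9 m/s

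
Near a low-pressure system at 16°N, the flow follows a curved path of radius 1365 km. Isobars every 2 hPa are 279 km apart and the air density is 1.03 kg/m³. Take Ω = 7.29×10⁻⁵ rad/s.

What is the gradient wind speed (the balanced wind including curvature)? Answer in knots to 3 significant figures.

26.9 knots

Coriolis parameter at 16°N:
f = 2Ω sin φ = 2 × 7.29×10⁻⁵ × sin 16° = 4.02×10⁻⁵ s⁻¹
Pressure gradient: |∂P/∂n| = 200 Pa / 279000 m = 7.17×10⁻⁴ Pa/m
Geostrophic speed: V_g = |∂P/∂n|/(fρ) = 7.17×10⁻⁴/(4.02×10⁻⁵ × 1.03) = 17.3 m/s
Around a low, centrifugal force acts outward with Coriolis, so pressure-gradient force balances both:
(1/ρ)|∂P/∂n| = fV + V²/R  →  V² + fR·V − fR·V_g = 0
With fR = 4.02×10⁻⁵ × 1365×10³ m = 54.9 m/s:
V = [−fR + √((fR)² + 4 fR V_g)]/2 = [−54.9 + √(54.9² + 4×54.9×17.3)]/2 = 13.8 m/s
Subgeostrophic (V < V_g = 17.3 m/s), as expected around a low.
Converting: 13.8 m/s × 1.944 = 26.9 knots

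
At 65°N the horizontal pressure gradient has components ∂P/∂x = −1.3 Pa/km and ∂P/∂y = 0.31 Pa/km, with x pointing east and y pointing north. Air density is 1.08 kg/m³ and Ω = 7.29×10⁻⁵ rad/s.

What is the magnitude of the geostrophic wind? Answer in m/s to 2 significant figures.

9.4 m/s

Coriolis parameter at 65°N:
f = 2Ω sin φ = 2 × 7.29×10⁻⁵ × sin 65° = 1.32×10⁻⁴ s⁻¹
Component geostrophic relations (x east, y north):
u_g = −(1/(fρ)) ∂P/∂y,  v_g = (1/(fρ)) ∂P/∂x
u_g = −(0.31×10⁻³)/(1.32×10⁻⁴ × 1.08) = −2.17 m/s;  v_g = (−1.3×10⁻³)/(1.32×10⁻⁴ × 1.08) = −9.11 m/s
|V_g| = √(u_g² + v_g²) = 9.36 m/s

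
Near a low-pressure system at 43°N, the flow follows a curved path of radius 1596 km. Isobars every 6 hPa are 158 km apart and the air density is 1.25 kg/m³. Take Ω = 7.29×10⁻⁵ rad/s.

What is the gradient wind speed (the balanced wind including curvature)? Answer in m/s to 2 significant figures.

Coriolis parameter at 43°N:
f = 2Ω sin φ = 2 × 7.29×10⁻⁵ × sin 43° = 9.94×10⁻⁵ s⁻¹
Pressure gradient: |∂P/∂n| = 600 Pa / 158000 m = 3.80×10⁻³ Pa/m
Geostrophic speed: V_g = |∂P/∂n|/(fρ) = 3.80×10⁻³/(9.94×10⁻⁵ × 1.25) = 30.6 m/s
Around a low, centrifugal force acts outward with Coriolis, so pressure-gradient force balances both:
(1/ρ)|∂P/∂n| = fV + V²/R  →  V² + fR·V − fR·V_g = 0
With fR = 9.94×10⁻⁵ × 1596×10³ m = 159 m/s:
V = [−fR + √((fR)² + 4 fR V_g)]/2 = [−159 + √(159² + 4×159×30.6)]/2 = 26.2 m/s
Subgeostrophic (V < V_g = 30.6 m/s), as expected around a low.

26 m/s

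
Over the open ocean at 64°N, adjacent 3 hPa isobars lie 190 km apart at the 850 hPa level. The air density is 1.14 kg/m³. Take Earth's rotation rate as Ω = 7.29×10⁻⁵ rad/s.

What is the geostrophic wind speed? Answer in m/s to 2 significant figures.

11 m/s

Coriolis parameter at 64°N:
f = 2Ω sin φ = 2 × 7.29×10⁻⁵ × sin 64° = 1.31×10⁻⁴ s⁻¹
Pressure gradient: |∂P/∂n| = 300 Pa / 190000 m = 1.58×10⁻³ Pa/m
Geostrophic balance (pressure-gradient force = Coriolis force):
V_g = (1/(fρ)) |∂P/∂n| = 1.58×10⁻³ / (1.31×10⁻⁴ × 1.14) = 10.6 m/s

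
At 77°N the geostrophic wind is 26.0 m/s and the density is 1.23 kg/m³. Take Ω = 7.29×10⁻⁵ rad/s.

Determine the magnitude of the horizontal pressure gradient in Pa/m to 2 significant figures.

4.5×10⁻³ Pa/m

Coriolis parameter at 77°N:
f = 2Ω sin φ = 2 × 7.29×10⁻⁵ × sin 77° = 1.42×10⁻⁴ s⁻¹
Geostrophic balance rearranged: |∂P/∂n| = f ρ V_g
|∂P/∂n| = 1.42×10⁻⁴ × 1.23 × 26.0 = 4.54×10⁻³ Pa/m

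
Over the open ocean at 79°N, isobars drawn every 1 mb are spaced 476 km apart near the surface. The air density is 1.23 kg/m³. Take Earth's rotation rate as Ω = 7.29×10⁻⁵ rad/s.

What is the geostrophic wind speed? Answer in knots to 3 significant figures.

Coriolis parameter at 79°N:
f = 2Ω sin φ = 2 × 7.29×10⁻⁵ × sin 79° = 1.43×10⁻⁴ s⁻¹
Pressure gradient: |∂P/∂n| = 100 Pa / 476000 m = 2.10×10⁻⁴ Pa/m
Geostrophic balance (pressure-gradient force = Coriolis force):
V_g = (1/(fρ)) |∂P/∂n| = 2.10×10⁻⁴ / (1.43×10⁻⁴ × 1.23) = 1.19 m/s
Converting: 1.19 m/s × 1.944 = 2.32 knots

2.32 knots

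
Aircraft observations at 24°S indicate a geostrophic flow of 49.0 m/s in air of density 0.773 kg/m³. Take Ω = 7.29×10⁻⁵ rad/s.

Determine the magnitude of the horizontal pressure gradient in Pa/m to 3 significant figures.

Coriolis parameter at 24°S:
f = 2Ω sin φ = 2 × 7.29×10⁻⁵ × sin 24° = 5.93×10⁻⁵ s⁻¹
Geostrophic balance rearranged: |∂P/∂n| = f ρ V_g
|∂P/∂n| = 5.93×10⁻⁵ × 0.773 × 49.0 = 2.25×10⁻³ Pa/m

2.25×10⁻³ Pa/m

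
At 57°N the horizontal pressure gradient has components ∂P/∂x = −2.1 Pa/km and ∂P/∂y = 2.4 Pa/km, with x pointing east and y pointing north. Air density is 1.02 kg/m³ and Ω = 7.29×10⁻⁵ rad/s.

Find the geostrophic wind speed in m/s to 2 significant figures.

26 m/s

Coriolis parameter at 57°N:
f = 2Ω sin φ = 2 × 7.29×10⁻⁵ × sin 57° = 1.22×10⁻⁴ s⁻¹
Component geostrophic relations (x east, y north):
u_g = −(1/(fρ)) ∂P/∂y,  v_g = (1/(fρ)) ∂P/∂x
u_g = −(2.4×10⁻³)/(1.22×10⁻⁴ × 1.02) = −19.2 m/s;  v_g = (−2.1×10⁻³)/(1.22×10⁻⁴ × 1.02) = −16.8 m/s
|V_g| = √(u_g² + v_g²) = 25.6 m/s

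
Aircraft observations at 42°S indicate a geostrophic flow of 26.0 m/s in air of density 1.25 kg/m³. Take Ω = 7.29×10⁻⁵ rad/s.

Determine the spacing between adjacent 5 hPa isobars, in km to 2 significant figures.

160 km

Coriolis parameter at 42°S:
f = 2Ω sin φ = 2 × 7.29×10⁻⁵ × sin 42° = 9.76×10⁻⁵ s⁻¹
Geostrophic balance rearranged: |∂P/∂n| = f ρ V_g
|∂P/∂n| = 9.76×10⁻⁵ × 1.25 × 26.0 = 3.17×10⁻³ Pa/m
Isobar spacing: Δn = ΔP/|∂P/∂n| = 500 Pa / 3.17×10⁻³ Pa/m = 157695 m ≈ 160 km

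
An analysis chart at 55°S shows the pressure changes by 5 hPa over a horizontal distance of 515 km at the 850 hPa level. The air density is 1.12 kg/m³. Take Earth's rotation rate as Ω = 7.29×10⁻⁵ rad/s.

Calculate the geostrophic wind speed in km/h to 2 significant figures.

26 km/h

Coriolis parameter at 55°S:
f = 2Ω sin φ = 2 × 7.29×10⁻⁵ × sin 55° = 1.19×10⁻⁴ s⁻¹
Pressure gradient: |∂P/∂n| = 500 Pa / 515000 m = 9.71×10⁻⁴ Pa/m
Geostrophic balance (pressure-gradient force = Coriolis force):
V_g = (1/(fρ)) |∂P/∂n| = 9.71×10⁻⁴ / (1.19×10⁻⁴ × 1.12) = 7.26 m/s
Converting: 7.26 m/s × 3.6 = 26 km/h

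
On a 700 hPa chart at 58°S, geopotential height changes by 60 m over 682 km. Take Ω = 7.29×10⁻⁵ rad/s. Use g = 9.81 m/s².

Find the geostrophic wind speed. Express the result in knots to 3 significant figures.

Coriolis parameter at 58°S:
f = 2Ω sin φ = 2 × 7.29×10⁻⁵ × sin 58° = 1.24×10⁻⁴ s⁻¹
Height gradient: |∂Z/∂n| = 60 m / 682000 m = 8.80×10⁻⁵
On a pressure surface, geostrophic balance gives V_g = (g/f)|∂Z/∂n|:
V_g = 9.81 × 8.80×10⁻⁵ / 1.24×10⁻⁴ = 6.98 m/s
Converting: 6.98 m/s × 1.944 = 13.6 knots

13.6 knots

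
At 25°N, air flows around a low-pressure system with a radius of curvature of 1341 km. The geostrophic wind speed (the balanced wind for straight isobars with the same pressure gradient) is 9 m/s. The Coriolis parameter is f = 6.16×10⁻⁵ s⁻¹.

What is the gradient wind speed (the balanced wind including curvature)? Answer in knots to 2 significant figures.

16 knots

Around a low, centrifugal force acts outward with Coriolis, so pressure-gradient force balances both:
(1/ρ)|∂P/∂n| = fV + V²/R  →  V² + fR·V − fR·V_g = 0
With fR = 6.16×10⁻⁵ × 1341×10³ m = 82.6 m/s:
V = [−fR + √((fR)² + 4 fR V_g)]/2 = [−82.6 + √(82.6² + 4×82.6×9)]/2 = 8.19 m/s
Subgeostrophic (V < V_g = 9 m/s), as expected around a low.
Converting: 8.19 m/s × 1.944 = 16 knots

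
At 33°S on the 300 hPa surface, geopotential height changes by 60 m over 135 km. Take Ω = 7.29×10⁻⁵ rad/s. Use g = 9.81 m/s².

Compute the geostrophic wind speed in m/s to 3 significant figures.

Coriolis parameter at 33°S:
f = 2Ω sin φ = 2 × 7.29×10⁻⁵ × sin 33° = 7.94×10⁻⁵ s⁻¹
Height gradient: |∂Z/∂n| = 60 m / 135000 m = 4.44×10⁻⁴
On a pressure surface, geostrophic balance gives V_g = (g/f)|∂Z/∂n|:
V_g = 9.81 × 4.44×10⁻⁴ / 7.94×10⁻⁵ = 54.9 m/s

54.9 m/s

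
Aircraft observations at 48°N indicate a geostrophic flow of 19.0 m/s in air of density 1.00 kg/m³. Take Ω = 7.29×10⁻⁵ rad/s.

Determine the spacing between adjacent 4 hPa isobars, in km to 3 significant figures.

194 km

Coriolis parameter at 48°N:
f = 2Ω sin φ = 2 × 7.29×10⁻⁵ × sin 48° = 1.08×10⁻⁴ s⁻¹
Geostrophic balance rearranged: |∂P/∂n| = f ρ V_g
|∂P/∂n| = 1.08×10⁻⁴ × 1.00 × 19.0 = 2.06×10⁻³ Pa/m
Isobar spacing: Δn = ΔP/|∂P/∂n| = 400 Pa / 2.06×10⁻³ Pa/m = 194301 m ≈ 194 km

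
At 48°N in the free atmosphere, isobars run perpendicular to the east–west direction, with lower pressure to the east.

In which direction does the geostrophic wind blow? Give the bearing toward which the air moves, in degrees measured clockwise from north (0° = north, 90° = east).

The pressure-gradient force points toward the east (bearing 090°).
Geostrophic balance: in the Northern Hemisphere the Coriolis force deflects motion to the right, so the geostrophic wind blows 90° to the right of the pressure-gradient force (low pressure on the left).
Rotating 090° by 90° clockwise gives 180° — the wind blows toward the south.

180°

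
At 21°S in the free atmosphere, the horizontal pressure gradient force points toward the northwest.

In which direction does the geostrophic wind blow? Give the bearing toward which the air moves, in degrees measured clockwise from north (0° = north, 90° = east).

The pressure-gradient force points toward the northwest (bearing 315°).
Geostrophic balance: in the Southern Hemisphere the Coriolis force deflects motion to the left, so the geostrophic wind blows 90° to the left of the pressure-gradient force (low pressure on the right).
Rotating 315° by 90° counterclockwise gives 225° — the wind blows toward the southwest.

225°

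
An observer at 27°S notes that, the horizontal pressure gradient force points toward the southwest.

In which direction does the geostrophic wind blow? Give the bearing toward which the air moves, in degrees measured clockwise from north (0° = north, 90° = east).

The pressure-gradient force points toward the southwest (bearing 225°).
Geostrophic balance: in the Southern Hemisphere the Coriolis force deflects motion to the left, so the geostrophic wind blows 90° to the left of the pressure-gradient force (low pressure on the right).
Rotating 225° by 90° counterclockwise gives 135° — the wind blows toward the southeast.

135°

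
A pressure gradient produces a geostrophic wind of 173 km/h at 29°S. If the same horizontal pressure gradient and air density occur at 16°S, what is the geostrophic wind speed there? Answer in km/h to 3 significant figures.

304 km/h

With the same pressure gradient and density, V_g ∝ 1/f ∝ 1/sin φ.
V₂ = V₁ · sin φ₁ / sin φ₂ = 173 × sin 29° / sin 16°
V₂ = 173 × 0.4848/0.2756 = 304 km/h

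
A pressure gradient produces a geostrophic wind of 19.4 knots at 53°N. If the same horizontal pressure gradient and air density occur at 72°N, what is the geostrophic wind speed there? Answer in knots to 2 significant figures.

With the same pressure gradient and density, V_g ∝ 1/f ∝ 1/sin φ.
V₂ = V₁ · sin φ₁ / sin φ₂ = 19.4 × sin 53° / sin 72°
V₂ = 19.4 × 0.7986/0.9511 = 16 knots

16 knots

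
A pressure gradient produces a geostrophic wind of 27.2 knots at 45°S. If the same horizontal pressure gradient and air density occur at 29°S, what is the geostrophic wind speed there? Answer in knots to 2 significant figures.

With the same pressure gradient and density, V_g ∝ 1/f ∝ 1/sin φ.
V₂ = V₁ · sin φ₁ / sin φ₂ = 27.2 × sin 45° / sin 29°
V₂ = 27.2 × 0.7071/0.4848 = 40 knots

40 knots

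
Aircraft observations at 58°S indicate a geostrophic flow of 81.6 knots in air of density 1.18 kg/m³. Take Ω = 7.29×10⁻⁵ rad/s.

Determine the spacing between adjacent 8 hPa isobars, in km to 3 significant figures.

Coriolis parameter at 58°S:
f = 2Ω sin φ = 2 × 7.29×10⁻⁵ × sin 58° = 1.24×10⁻⁴ s⁻¹
Wind speed in SI: 81.6 knots = 42.0 m/s
Geostrophic balance rearranged: |∂P/∂n| = f ρ V_g
|∂P/∂n| = 1.24×10⁻⁴ × 1.18 × 42.0 = 6.12×10⁻³ Pa/m
Isobar spacing: Δn = ΔP/|∂P/∂n| = 800 Pa / 6.12×10⁻³ Pa/m = 130618 m ≈ 131 km

131 km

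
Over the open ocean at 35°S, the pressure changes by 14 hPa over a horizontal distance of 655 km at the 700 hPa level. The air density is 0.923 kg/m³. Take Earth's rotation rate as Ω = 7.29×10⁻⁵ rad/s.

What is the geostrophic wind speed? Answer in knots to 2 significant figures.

Coriolis parameter at 35°S:
f = 2Ω sin φ = 2 × 7.29×10⁻⁵ × sin 35° = 8.36×10⁻⁵ s⁻¹
Pressure gradient: |∂P/∂n| = 1400 Pa / 655000 m = 2.14×10⁻³ Pa/m
Geostrophic balance (pressure-gradient force = Coriolis force):
V_g = (1/(fρ)) |∂P/∂n| = 2.14×10⁻³ / (8.36×10⁻⁵ × 0.923) = 27.7 m/s
Converting: 27.7 m/s × 1.944 = 54 knots

54 knots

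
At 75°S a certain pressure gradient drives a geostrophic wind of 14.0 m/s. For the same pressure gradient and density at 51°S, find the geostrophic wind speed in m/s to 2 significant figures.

17 m/s

With the same pressure gradient and density, V_g ∝ 1/f ∝ 1/sin φ.
V₂ = V₁ · sin φ₁ / sin φ₂ = 14.0 × sin 75° / sin 51°
V₂ = 14.0 × 0.9659/0.7771 = 17 m/s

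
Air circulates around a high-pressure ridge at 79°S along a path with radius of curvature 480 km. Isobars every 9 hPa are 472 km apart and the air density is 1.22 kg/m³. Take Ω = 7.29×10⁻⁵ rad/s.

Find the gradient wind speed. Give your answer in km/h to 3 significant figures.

Coriolis parameter at 79°S:
f = 2Ω sin φ = 2 × 7.29×10⁻⁵ × sin 79° = 1.43×10⁻⁴ s⁻¹
Pressure gradient: |∂P/∂n| = 900 Pa / 472000 m = 1.91×10⁻³ Pa/m
Geostrophic speed: V_g = |∂P/∂n|/(fρ) = 1.91×10⁻³/(1.43×10⁻⁴ × 1.22) = 10.9 m/s
Around a high, pressure-gradient force acts outward with centrifugal, so Coriolis balances both:
fV = (1/ρ)|∂P/∂n| + V²/R  →  V² − fR·V + fR·V_g = 0
With fR = 1.43×10⁻⁴ × 480×10³ m = 68.7 m/s:
V = [fR − √((fR)² − 4 fR V_g)]/2 = [68.7 − √(68.7² − 4×68.7×10.9)]/2 = 13.6 m/s
Supergeostrophic (V > V_g = 10.9 m/s), as expected around a high.
Converting: 13.6 m/s × 3.6 = 49.0 km/h

49.0 km/h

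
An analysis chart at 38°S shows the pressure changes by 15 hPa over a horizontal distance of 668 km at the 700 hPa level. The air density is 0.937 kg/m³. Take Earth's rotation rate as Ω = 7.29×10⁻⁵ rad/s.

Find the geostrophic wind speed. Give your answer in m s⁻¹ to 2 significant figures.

27 m s⁻¹

Coriolis parameter at 38°S:
f = 2Ω sin φ = 2 × 7.29×10⁻⁵ × sin 38° = 8.98×10⁻⁵ s⁻¹
Pressure gradient: |∂P/∂n| = 1500 Pa / 668000 m = 2.25×10⁻³ Pa/m
Geostrophic balance (pressure-gradient force = Coriolis force):
V_g = (1/(fρ)) |∂P/∂n| = 2.25×10⁻³ / (8.98×10⁻⁵ × 0.937) = 26.7 m/s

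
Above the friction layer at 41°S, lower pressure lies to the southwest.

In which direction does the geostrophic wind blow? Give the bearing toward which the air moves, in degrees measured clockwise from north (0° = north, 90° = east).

135°

The pressure-gradient force points toward the southwest (bearing 225°).
Geostrophic balance: in the Southern Hemisphere the Coriolis force deflects motion to the left, so the geostrophic wind blows 90° to the left of the pressure-gradient force (low pressure on the right).
Rotating 225° by 90° counterclockwise gives 135° — the wind blows toward the southeast.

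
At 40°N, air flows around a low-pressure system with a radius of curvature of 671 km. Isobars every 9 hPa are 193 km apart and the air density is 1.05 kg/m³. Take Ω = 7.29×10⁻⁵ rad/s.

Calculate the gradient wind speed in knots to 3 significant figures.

Coriolis parameter at 40°N:
f = 2Ω sin φ = 2 × 7.29×10⁻⁵ × sin 40° = 9.37×10⁻⁵ s⁻¹
Pressure gradient: |∂P/∂n| = 900 Pa / 193000 m = 4.66×10⁻³ Pa/m
Geostrophic speed: V_g = |∂P/∂n|/(fρ) = 4.66×10⁻³/(9.37×10⁻⁵ × 1.05) = 47.4 m/s
Around a low, centrifugal force acts outward with Coriolis, so pressure-gradient force balances both:
(1/ρ)|∂P/∂n| = fV + V²/R  →  V² + fR·V − fR·V_g = 0
With fR = 9.37×10⁻⁵ × 671×10³ m = 62.9 m/s:
V = [−fR + √((fR)² + 4 fR V_g)]/2 = [−62.9 + √(62.9² + 4×62.9×47.4)]/2 = 31.6 m/s
Subgeostrophic (V < V_g = 47.4 m/s), as expected around a low.
Converting: 31.6 m/s × 1.944 = 61.3 knots

61.3 knots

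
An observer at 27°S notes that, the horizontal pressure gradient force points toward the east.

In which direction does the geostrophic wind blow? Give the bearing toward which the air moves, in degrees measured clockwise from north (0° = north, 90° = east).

The pressure-gradient force points toward the east (bearing 090°).
Geostrophic balance: in the Southern Hemisphere the Coriolis force deflects motion to the left, so the geostrophic wind blows 90° to the left of the pressure-gradient force (low pressure on the right).
Rotating 090° by 90° counterclockwise gives 000° — the wind blows toward the north.

000°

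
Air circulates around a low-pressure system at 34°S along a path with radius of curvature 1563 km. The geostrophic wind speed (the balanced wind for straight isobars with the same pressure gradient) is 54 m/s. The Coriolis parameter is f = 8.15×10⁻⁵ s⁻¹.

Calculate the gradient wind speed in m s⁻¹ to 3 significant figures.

Around a low, centrifugal force acts outward with Coriolis, so pressure-gradient force balances both:
(1/ρ)|∂P/∂n| = fV + V²/R  →  V² + fR·V − fR·V_g = 0
With fR = 8.15×10⁻⁵ × 1563×10³ m = 127 m/s:
V = [−fR + √((fR)² + 4 fR V_g)]/2 = [−127 + √(127² + 4×127×54)]/2 = 40.9 m/s
Subgeostrophic (V < V_g = 54 m/s), as expected around a low.

40.9 m s⁻¹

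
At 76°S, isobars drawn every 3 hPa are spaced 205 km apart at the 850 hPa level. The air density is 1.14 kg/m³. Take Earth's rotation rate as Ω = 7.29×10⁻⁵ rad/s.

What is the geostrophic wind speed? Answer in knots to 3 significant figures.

Coriolis parameter at 76°S:
f = 2Ω sin φ = 2 × 7.29×10⁻⁵ × sin 76° = 1.41×10⁻⁴ s⁻¹
Pressure gradient: |∂P/∂n| = 300 Pa / 205000 m = 1.46×10⁻³ Pa/m
Geostrophic balance (pressure-gradient force = Coriolis force):
V_g = (1/(fρ)) |∂P/∂n| = 1.46×10⁻³ / (1.41×10⁻⁴ × 1.14) = 9.07 m/s
Converting: 9.07 m/s × 1.944 = 17.6 knots

17.6 knots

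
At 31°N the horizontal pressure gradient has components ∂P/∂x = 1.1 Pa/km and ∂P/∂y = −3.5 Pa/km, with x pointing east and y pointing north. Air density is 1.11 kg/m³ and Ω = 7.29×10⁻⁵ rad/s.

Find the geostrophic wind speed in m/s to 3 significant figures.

44.0 m/s

Coriolis parameter at 31°N:
f = 2Ω sin φ = 2 × 7.29×10⁻⁵ × sin 31° = 7.51×10⁻⁵ s⁻¹
Component geostrophic relations (x east, y north):
u_g = −(1/(fρ)) ∂P/∂y,  v_g = (1/(fρ)) ∂P/∂x
u_g = −(−3.5×10⁻³)/(7.51×10⁻⁵ × 1.11) = 42.0 m/s;  v_g = (1.1×10⁻³)/(7.51×10⁻⁵ × 1.11) = 13.2 m/s
|V_g| = √(u_g² + v_g²) = 44.0 m/s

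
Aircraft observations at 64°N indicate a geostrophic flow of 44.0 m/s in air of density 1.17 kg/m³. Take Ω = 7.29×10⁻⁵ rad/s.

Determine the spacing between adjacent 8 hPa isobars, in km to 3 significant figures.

119 km

Coriolis parameter at 64°N:
f = 2Ω sin φ = 2 × 7.29×10⁻⁵ × sin 64° = 1.31×10⁻⁴ s⁻¹
Geostrophic balance rearranged: |∂P/∂n| = f ρ V_g
|∂P/∂n| = 1.31×10⁻⁴ × 1.17 × 44.0 = 6.75×10⁻³ Pa/m
Isobar spacing: Δn = ΔP/|∂P/∂n| = 800 Pa / 6.75×10⁻³ Pa/m = 118586 m ≈ 119 km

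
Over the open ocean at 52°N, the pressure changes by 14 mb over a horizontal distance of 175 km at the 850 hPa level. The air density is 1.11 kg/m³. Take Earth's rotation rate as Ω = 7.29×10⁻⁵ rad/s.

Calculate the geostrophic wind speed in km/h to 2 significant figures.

230 km/h

Coriolis parameter at 52°N:
f = 2Ω sin φ = 2 × 7.29×10⁻⁵ × sin 52° = 1.15×10⁻⁴ s⁻¹
Pressure gradient: |∂P/∂n| = 1400 Pa / 175000 m = 8.00×10⁻³ Pa/m
Geostrophic balance (pressure-gradient force = Coriolis force):
V_g = (1/(fρ)) |∂P/∂n| = 8.00×10⁻³ / (1.15×10⁻⁴ × 1.11) = 62.7 m/s
Converting: 62.7 m/s × 3.6 = 230 km/h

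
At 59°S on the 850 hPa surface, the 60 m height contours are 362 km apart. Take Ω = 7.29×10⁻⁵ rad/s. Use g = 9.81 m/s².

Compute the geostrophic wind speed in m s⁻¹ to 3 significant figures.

13.0 m s⁻¹

Coriolis parameter at 59°S:
f = 2Ω sin φ = 2 × 7.29×10⁻⁵ × sin 59° = 1.25×10⁻⁴ s⁻¹
Height gradient: |∂Z/∂n| = 60 m / 362000 m = 1.66×10⁻⁴
On a pressure surface, geostrophic balance gives V_g = (g/f)|∂Z/∂n|:
V_g = 9.81 × 1.66×10⁻⁴ / 1.25×10⁻⁴ = 13.0 m/s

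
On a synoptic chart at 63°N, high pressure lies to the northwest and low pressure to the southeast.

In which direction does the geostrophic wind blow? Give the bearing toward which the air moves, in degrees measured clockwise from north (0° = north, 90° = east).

225°

The pressure-gradient force points toward the southeast (bearing 135°).
Geostrophic balance: in the Northern Hemisphere the Coriolis force deflects motion to the right, so the geostrophic wind blows 90° to the right of the pressure-gradient force (low pressure on the left).
Rotating 135° by 90° clockwise gives 225° — the wind blows toward the southwest.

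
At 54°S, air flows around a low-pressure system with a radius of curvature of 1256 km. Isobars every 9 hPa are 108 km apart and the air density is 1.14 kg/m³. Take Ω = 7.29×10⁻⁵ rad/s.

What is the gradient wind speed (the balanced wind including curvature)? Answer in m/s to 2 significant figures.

47 m/s

Coriolis parameter at 54°S:
f = 2Ω sin φ = 2 × 7.29×10⁻⁵ × sin 54° = 1.18×10⁻⁴ s⁻¹
Pressure gradient: |∂P/∂n| = 900 Pa / 108000 m = 8.33×10⁻³ Pa/m
Geostrophic speed: V_g = |∂P/∂n|/(fρ) = 8.33×10⁻³/(1.18×10⁻⁴ × 1.14) = 62.0 m/s
Around a low, centrifugal force acts outward with Coriolis, so pressure-gradient force balances both:
(1/ρ)|∂P/∂n| = fV + V²/R  →  V² + fR·V − fR·V_g = 0
With fR = 1.18×10⁻⁴ × 1256×10³ m = 148 m/s:
V = [−fR + √((fR)² + 4 fR V_g)]/2 = [−148 + √(148² + 4×148×62)]/2 = 47 m/s
Subgeostrophic (V < V_g = 62 m/s), as expected around a low.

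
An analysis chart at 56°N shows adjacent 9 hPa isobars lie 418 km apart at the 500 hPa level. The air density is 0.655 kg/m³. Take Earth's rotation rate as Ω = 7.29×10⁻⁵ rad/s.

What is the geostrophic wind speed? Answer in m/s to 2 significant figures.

Coriolis parameter at 56°N:
f = 2Ω sin φ = 2 × 7.29×10⁻⁵ × sin 56° = 1.21×10⁻⁴ s⁻¹
Pressure gradient: |∂P/∂n| = 900 Pa / 418000 m = 2.15×10⁻³ Pa/m
Geostrophic balance (pressure-gradient force = Coriolis force):
V_g = (1/(fρ)) |∂P/∂n| = 2.15×10⁻³ / (1.21×10⁻⁴ × 0.655) = 27.2 m/s

27 m/s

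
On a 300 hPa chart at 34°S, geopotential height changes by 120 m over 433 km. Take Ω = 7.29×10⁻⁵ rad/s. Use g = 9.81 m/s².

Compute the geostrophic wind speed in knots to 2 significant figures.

65 knots

Coriolis parameter at 34°S:
f = 2Ω sin φ = 2 × 7.29×10⁻⁵ × sin 34° = 8.15×10⁻⁵ s⁻¹
Height gradient: |∂Z/∂n| = 120 m / 433000 m = 2.77×10⁻⁴
On a pressure surface, geostrophic balance gives V_g = (g/f)|∂Z/∂n|:
V_g = 9.81 × 2.77×10⁻⁴ / 8.15×10⁻⁵ = 33.3 m/s
Converting: 33.3 m/s × 1.944 = 65 knots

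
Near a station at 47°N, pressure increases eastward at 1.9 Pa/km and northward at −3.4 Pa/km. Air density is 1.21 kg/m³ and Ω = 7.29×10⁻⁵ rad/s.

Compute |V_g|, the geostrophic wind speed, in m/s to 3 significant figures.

Coriolis parameter at 47°N:
f = 2Ω sin φ = 2 × 7.29×10⁻⁵ × sin 47° = 1.07×10⁻⁴ s⁻¹
Component geostrophic relations (x east, y north):
u_g = −(1/(fρ)) ∂P/∂y,  v_g = (1/(fρ)) ∂P/∂x
u_g = −(−3.4×10⁻³)/(1.07×10⁻⁴ × 1.21) = 26.4 m/s;  v_g = (1.9×10⁻³)/(1.07×10⁻⁴ × 1.21) = 14.7 m/s
|V_g| = √(u_g² + v_g²) = 30.2 m/s

30.2 m/s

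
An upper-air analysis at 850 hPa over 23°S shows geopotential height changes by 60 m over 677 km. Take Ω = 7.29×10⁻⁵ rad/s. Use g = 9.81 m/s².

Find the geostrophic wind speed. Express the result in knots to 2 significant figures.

Coriolis parameter at 23°S:
f = 2Ω sin φ = 2 × 7.29×10⁻⁵ × sin 23° = 5.70×10⁻⁵ s⁻¹
Height gradient: |∂Z/∂n| = 60 m / 677000 m = 8.86×10⁻⁵
On a pressure surface, geostrophic balance gives V_g = (g/f)|∂Z/∂n|:
V_g = 9.81 × 8.86×10⁻⁵ / 5.70×10⁻⁵ = 15.3 m/s
Converting: 15.3 m/s × 1.944 = 30 knots

30 knots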